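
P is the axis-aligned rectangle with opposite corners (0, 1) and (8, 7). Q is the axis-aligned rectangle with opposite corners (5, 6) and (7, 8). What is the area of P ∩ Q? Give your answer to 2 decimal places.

|P∩Q|: x∈[5,7], y∈[6,7] → 2·1 = 2.

2.00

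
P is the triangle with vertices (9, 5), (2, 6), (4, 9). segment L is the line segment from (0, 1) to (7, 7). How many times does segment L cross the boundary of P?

2

The segment meets the boundary at (6.759,6.793), (5.286,5.531).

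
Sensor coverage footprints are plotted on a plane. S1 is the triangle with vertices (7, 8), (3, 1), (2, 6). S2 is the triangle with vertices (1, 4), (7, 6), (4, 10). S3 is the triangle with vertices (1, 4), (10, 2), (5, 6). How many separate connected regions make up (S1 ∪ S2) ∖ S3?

(S1 ∪ S2) ∖ S3 splits into 2 disjoint pieces (area 13.9758, area 2.3392).

2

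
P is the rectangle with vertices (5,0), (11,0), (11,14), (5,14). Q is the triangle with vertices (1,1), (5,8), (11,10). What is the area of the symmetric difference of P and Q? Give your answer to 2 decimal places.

|P| = 84, |Q| = 17, |P∩Q| = 10.2.
|P △ Q| = |P| + |Q| − 2·|P∩Q| = 84 + 17 − 20.4 = 80.60.

80.60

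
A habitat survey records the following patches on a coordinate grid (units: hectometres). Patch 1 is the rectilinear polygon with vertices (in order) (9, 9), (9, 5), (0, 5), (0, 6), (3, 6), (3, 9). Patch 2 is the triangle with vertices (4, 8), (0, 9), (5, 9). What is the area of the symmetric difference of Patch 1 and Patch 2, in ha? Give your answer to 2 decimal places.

|Patch 1| = 27, |Patch 2| = 2.5, |Patch 1∩Patch 2| = 1.375.
|Patch 1 △ Patch 2| = |Patch 1| + |Patch 2| − 2·|Patch 1∩Patch 2| = 27 + 2.5 − 2.75 = 26.75.

26.75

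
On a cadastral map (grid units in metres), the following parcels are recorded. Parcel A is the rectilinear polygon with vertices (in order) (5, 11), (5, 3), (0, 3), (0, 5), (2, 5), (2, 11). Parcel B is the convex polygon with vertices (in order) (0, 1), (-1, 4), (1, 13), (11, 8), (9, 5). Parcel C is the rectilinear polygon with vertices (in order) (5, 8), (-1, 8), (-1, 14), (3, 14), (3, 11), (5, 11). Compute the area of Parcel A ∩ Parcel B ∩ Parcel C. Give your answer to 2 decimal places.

9.00

The intersection is the polygon with vertices (2,11), (3,11), (5,11), (5,8), (2,8).
By the shoelace formula its area is 9.00.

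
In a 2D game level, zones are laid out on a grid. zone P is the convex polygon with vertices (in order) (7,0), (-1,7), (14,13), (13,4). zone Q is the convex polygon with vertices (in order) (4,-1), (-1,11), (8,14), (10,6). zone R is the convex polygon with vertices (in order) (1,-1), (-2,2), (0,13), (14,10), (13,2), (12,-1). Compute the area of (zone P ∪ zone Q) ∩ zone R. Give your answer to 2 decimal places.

|zone P ∪ zone Q| = 140.783.
|(zone P ∪ zone Q) ∩ zone R| = 125.84.

125.84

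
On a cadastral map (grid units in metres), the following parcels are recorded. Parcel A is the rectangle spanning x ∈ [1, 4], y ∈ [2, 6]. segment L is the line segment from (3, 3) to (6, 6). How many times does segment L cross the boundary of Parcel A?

1

The segment meets the boundary at (4,4).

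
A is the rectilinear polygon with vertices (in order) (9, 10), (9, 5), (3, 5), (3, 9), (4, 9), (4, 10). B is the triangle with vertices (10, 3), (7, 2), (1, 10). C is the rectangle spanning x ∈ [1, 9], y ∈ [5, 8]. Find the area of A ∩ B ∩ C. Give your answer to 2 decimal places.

The intersection is the polygon with vertices (3,7.333), (3,8), (3.571,8), (7.429,5), (4.75,5).
By the shoelace formula its area is 5.46.

5.46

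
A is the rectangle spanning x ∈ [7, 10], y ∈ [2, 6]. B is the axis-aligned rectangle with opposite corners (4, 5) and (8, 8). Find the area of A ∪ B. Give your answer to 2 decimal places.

By inclusion–exclusion:
Individual areas: |A| = 12, |B| = 12.
|A∩B|: x∈[7,8], y∈[5,6] → 1·1 = 1.
|A ∪ B| = 24 − 1 = 23.00.

23.00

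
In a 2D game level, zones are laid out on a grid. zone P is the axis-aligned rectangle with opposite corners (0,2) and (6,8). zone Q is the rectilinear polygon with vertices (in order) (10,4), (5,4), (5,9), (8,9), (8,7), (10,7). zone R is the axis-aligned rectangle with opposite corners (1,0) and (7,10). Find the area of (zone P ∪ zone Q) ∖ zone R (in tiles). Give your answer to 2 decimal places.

|zone P ∪ zone Q| = 53.
|(zone P ∪ zone Q) ∩ zone R| = 36.
|(zone P ∪ zone Q) ∖ zone R| = 53 − 36 = 17.00.

17.00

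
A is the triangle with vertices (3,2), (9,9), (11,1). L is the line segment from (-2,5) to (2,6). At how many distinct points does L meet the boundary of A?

0

The segment lies entirely outside A and never meets its boundary.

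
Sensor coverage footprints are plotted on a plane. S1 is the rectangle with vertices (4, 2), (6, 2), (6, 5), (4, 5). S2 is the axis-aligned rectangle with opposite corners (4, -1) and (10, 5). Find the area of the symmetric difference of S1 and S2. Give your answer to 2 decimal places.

|S1∩S2|: x∈[4,6], y∈[2,5] → 2·3 = 6.
|S1 △ S2| = |S1| + |S2| − 2·|S1∩S2| = 6 + 36 − 12 = 30.00.

30.00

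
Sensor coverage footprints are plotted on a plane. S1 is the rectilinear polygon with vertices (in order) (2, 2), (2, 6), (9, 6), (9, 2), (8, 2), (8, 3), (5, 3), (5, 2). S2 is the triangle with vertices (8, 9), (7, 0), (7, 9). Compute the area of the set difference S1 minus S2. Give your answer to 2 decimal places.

23.50

|S1| = 25, |S1∩S2| = 1.5.
|S1 ∖ S2| = |S1| − |S1∩S2| = 25 − 1.5 = 23.50.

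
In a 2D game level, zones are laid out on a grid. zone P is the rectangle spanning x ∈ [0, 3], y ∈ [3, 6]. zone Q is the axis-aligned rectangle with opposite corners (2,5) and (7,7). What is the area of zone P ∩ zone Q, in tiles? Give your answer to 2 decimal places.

1.00

|zone P∩zone Q|: x∈[2,3], y∈[5,6] → 1·1 = 1.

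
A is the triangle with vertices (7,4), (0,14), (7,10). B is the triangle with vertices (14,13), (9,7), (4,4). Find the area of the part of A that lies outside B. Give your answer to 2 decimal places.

20.23

|A| = 21, |A∩B| = 0.7667.
|A ∖ B| = |A| − |A∩B| = 21 − 0.7667 = 20.23.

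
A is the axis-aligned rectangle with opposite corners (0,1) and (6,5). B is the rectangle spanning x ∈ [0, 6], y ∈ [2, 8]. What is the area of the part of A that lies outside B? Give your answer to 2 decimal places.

|A∩B|: x∈[0,6], y∈[2,5] → 6·3 = 18.
|A| = 24.
|A ∖ B| = |A| − |A∩B| = 24 − 18 = 6.00.

6.00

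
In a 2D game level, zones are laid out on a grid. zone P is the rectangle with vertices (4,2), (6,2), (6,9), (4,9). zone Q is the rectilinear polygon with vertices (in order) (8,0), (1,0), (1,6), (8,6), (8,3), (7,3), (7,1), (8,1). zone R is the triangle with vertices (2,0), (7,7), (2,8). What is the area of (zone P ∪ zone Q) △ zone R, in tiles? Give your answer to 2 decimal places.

34.69

|zone P ∪ zone Q| = 46.
|(zone P ∪ zone Q) ∩ zone R| = 15.6571.
|(zone P ∪ zone Q) △ zone R| = 46 + 20 − 31.3143 = 34.69.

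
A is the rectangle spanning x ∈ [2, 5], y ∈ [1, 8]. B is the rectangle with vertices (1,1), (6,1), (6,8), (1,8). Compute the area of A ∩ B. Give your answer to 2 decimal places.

21.00

|A∩B|: x∈[2,5], y∈[1,8] → 3·7 = 21.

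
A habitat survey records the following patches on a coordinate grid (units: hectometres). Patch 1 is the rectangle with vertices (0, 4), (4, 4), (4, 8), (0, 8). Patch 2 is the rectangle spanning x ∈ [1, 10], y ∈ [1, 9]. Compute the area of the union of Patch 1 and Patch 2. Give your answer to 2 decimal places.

76.00

By inclusion–exclusion:
Individual areas: |Patch 1| = 16, |Patch 2| = 72.
|Patch 1∩Patch 2|: x∈[1,4], y∈[4,8] → 3·4 = 12.
|Patch 1 ∪ Patch 2| = 88 − 12 = 76.00.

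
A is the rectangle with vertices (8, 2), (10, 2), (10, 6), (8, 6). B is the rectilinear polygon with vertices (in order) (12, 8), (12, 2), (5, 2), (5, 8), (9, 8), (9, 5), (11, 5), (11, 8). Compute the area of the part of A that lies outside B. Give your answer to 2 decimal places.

1.00

|A| = 8, |A∩B| = 7.
|A ∖ B| = |A| − |A∩B| = 8 − 7 = 1.00.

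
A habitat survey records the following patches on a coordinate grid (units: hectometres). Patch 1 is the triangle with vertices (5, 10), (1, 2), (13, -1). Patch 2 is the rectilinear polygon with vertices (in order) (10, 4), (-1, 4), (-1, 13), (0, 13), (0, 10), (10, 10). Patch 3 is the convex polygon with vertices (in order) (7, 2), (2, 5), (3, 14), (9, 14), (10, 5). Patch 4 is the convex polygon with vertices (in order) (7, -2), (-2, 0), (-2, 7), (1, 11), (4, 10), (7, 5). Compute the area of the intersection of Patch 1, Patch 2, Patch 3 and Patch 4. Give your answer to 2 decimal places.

The intersection is the polygon with vertices (3.667,4), (2.385,4.769), (4.545,9.091), (7,5), (7,4).
By the shoelace formula its area is 13.31.

13.31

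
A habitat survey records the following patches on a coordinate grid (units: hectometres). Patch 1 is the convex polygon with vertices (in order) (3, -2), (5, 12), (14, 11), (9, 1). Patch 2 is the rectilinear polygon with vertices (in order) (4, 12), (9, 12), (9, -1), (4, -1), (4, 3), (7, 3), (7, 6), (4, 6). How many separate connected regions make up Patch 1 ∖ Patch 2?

2

Patch 1 ∖ Patch 2 splits into 2 disjoint pieces (area 12.4286, area 26.3889).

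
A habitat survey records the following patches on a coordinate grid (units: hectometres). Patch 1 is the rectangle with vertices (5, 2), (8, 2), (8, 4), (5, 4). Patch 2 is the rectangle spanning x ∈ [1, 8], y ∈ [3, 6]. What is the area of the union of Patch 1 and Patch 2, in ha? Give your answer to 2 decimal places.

24.00

By inclusion–exclusion:
Individual areas: |Patch 1| = 6, |Patch 2| = 21.
|Patch 1∩Patch 2|: x∈[5,8], y∈[3,4] → 3·1 = 3.
|Patch 1 ∪ Patch 2| = 27 − 3 = 24.00.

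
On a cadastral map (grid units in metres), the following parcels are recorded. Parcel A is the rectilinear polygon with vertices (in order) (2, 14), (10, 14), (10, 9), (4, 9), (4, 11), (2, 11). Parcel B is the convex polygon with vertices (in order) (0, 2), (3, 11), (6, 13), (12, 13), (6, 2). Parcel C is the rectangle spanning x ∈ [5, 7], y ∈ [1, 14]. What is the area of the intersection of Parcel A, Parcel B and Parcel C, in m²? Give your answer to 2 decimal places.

The intersection is the polygon with vertices (5,9), (5,12.333), (6,13), (7,13), (7,9).
By the shoelace formula its area is 7.67.

7.67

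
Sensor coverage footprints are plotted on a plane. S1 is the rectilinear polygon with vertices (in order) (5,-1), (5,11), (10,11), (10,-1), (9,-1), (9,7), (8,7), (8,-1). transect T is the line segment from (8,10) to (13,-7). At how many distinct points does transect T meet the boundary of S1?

The segment meets the boundary at (10,3.2), (9,6.6), (8.882,7).

3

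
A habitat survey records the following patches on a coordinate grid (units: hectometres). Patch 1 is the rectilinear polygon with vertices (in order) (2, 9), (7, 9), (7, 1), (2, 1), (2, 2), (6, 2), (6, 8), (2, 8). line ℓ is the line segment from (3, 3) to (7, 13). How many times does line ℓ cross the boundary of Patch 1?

2

The segment meets the boundary at (5.4,9), (5,8).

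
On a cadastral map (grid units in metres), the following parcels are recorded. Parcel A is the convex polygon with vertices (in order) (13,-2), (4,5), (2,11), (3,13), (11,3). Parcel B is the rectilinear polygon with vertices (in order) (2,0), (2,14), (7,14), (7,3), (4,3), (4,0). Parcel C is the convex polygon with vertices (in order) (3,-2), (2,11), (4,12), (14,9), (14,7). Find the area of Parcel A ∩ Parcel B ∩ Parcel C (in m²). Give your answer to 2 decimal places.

The intersection is the polygon with vertices (2,11), (3.857,11.929), (7,8), (7,3), (6.571,3), (4,5).
By the shoelace formula its area is 25.04.

25.04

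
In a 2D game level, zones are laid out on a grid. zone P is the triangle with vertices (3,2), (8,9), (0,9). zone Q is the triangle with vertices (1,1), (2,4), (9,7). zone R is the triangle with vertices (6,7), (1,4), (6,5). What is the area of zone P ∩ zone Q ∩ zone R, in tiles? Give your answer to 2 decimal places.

The intersection is the polygon with vertices (5.5,5.5), (5,4.8), (2.875,4.375).
By the shoelace formula its area is 0.64.

0.64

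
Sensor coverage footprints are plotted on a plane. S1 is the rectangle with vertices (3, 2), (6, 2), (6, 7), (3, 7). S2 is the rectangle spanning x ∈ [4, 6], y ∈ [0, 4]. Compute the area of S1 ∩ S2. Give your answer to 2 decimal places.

4.00

|S1∩S2|: x∈[4,6], y∈[2,4] → 2·2 = 4.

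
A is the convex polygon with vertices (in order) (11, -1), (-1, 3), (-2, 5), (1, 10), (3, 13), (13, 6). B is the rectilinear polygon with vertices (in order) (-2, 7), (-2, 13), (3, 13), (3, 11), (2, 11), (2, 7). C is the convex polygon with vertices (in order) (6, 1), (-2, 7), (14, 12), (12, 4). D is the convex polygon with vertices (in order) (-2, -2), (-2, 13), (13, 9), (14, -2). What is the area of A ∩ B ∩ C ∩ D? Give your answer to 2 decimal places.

The intersection is the polygon with vertices (-0.8,7), (-0.523,7.462), (2,8.25), (2,7).
By the shoelace formula its area is 2.22.

2.22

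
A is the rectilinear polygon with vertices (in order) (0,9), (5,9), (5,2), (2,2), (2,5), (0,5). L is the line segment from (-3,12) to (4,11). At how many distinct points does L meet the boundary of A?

The segment lies entirely outside A and never meets its boundary.

0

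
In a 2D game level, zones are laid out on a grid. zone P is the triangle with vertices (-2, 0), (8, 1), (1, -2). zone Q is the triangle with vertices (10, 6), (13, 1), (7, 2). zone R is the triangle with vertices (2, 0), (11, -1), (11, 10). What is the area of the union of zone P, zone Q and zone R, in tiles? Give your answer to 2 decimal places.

60.45

By inclusion–exclusion:
Individual areas: |zone P| = 11.5, |zone Q| = 13.5, |zone R| = 49.5.
|zone P∩zone Q| = 0.
|zone P∩zone R| = 3.5473.
|zone Q∩zone R| = 10.5.
|zone P∩zone Q∩zone R| = 0.
|zone P ∪ zone Q ∪ zone R| = 74.5 − 14.0473 + 0 = 60.45.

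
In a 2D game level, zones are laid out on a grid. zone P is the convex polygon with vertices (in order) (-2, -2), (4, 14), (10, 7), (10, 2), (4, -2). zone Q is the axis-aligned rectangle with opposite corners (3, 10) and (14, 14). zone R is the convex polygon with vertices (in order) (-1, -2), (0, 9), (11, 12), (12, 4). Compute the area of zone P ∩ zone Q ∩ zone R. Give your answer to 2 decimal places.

1.56

The intersection is the polygon with vertices (7.429,10), (3.667,10), (6.716,10.832).
By the shoelace formula its area is 1.56.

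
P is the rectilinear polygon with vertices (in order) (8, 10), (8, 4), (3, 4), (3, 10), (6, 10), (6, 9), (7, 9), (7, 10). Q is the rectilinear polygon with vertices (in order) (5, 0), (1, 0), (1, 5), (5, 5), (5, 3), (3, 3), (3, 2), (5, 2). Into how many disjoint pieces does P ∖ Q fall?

P ∖ Q is a single connected region.

1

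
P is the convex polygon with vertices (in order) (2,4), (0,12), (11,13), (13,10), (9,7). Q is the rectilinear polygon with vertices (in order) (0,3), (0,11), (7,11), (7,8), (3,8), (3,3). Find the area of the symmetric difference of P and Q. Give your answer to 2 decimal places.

58.18

|P| = 72, |Q| = 36, |P∩Q| = 24.9107.
|P △ Q| = |P| + |Q| − 2·|P∩Q| = 72 + 36 − 49.8214 = 58.18.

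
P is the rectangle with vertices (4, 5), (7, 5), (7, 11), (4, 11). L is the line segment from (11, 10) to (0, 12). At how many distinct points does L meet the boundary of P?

The segment meets the boundary at (5.5,11), (7,10.727).

2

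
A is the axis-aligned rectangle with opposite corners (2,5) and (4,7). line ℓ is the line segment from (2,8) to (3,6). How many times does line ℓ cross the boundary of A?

The segment meets the boundary at (2.5,7).

1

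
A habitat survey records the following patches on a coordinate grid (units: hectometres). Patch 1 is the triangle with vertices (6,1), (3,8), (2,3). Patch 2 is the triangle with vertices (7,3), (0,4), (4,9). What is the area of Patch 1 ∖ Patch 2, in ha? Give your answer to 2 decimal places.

|Patch 1| = 11, |Patch 1∩Patch 2| = 6.3664.
|Patch 1 ∖ Patch 2| = |Patch 1| − |Patch 1∩Patch 2| = 11 − 6.3664 = 4.63.

4.63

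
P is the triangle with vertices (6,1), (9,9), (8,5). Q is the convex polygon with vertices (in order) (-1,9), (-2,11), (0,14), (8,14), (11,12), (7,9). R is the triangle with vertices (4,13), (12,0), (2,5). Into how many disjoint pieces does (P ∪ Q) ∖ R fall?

(P ∪ Q) ∖ R splits into 3 disjoint pieces (area 0.4699, area 0.1684, area 45.0769).

3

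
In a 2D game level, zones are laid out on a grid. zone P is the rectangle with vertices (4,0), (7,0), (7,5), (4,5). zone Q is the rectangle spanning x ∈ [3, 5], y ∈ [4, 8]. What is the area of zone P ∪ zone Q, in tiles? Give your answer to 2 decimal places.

By inclusion–exclusion:
Individual areas: |zone P| = 15, |zone Q| = 8.
|zone P∩zone Q|: x∈[4,5], y∈[4,5] → 1·1 = 1.
|zone P ∪ zone Q| = 23 − 1 = 22.00.

22.00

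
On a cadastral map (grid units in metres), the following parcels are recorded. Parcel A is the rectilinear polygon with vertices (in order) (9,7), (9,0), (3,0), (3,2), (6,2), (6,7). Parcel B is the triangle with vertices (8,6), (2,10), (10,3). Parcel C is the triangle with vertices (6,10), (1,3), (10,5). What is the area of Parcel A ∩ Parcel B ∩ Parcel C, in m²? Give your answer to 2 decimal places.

The intersection is the polygon with vertices (6,6.5), (6,7), (6.5,7), (8,6), (8.839,4.742), (8.177,4.595).
By the shoelace formula its area is 2.59.

2.59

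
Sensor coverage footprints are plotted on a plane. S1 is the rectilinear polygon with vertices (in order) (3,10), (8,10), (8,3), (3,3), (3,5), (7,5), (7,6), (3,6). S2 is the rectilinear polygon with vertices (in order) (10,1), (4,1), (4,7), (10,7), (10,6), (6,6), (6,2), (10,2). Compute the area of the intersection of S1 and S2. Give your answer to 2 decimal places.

8.00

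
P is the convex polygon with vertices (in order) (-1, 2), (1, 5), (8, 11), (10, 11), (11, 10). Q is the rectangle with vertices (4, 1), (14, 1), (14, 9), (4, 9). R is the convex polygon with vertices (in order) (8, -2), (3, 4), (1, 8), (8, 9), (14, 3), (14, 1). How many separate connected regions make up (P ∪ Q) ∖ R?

(P ∪ Q) ∖ R splits into 3 disjoint pieces (area 4.175, area 26.2262, area 1.35).

3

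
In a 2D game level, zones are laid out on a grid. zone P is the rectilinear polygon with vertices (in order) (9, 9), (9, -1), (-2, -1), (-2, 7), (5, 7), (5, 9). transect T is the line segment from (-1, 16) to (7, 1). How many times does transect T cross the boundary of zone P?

1

The segment meets the boundary at (3.8,7).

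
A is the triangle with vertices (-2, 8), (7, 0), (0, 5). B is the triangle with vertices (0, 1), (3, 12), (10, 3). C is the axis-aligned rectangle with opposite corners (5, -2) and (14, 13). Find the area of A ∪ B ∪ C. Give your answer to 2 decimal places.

By inclusion–exclusion:
Individual areas: |A| = 5.5, |B| = 52, |C| = 135.
|A∩B| = 2.6055.
|A∩C| = 0.3492.
|B∩C| = 18.5714.
|A∩B∩C| = 0.
|A ∪ B ∪ C| = 192.5 − 21.5262 + 0 = 170.97.

170.97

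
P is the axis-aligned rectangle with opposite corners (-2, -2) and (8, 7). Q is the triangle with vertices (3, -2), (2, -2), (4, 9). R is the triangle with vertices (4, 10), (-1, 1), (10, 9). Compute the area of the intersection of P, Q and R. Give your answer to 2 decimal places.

The intersection is the polygon with vertices (3.575,4.327), (3.086,3.971), (3.636,7), (3.818,7).
By the shoelace formula its area is 0.89.

0.89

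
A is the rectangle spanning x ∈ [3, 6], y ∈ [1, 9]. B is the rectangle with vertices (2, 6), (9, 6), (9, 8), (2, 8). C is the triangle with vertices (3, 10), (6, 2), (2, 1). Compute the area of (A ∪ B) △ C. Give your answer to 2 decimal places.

22.29

|A ∪ B| = 32.
|(A ∪ B) ∩ C| = 13.6042.
|(A ∪ B) △ C| = 32 + 17.5 − 27.2083 = 22.29.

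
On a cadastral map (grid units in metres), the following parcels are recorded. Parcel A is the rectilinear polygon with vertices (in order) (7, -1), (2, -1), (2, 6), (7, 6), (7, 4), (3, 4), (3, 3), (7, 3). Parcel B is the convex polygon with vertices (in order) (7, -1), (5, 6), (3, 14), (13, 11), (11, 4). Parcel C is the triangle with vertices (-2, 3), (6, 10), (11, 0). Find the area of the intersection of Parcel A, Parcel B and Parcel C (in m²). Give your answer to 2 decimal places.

5.15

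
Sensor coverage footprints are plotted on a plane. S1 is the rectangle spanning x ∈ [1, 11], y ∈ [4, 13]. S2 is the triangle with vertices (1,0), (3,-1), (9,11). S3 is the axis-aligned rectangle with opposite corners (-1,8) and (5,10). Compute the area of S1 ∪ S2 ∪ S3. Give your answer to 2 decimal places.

By inclusion–exclusion:
Individual areas: |S1| = 90, |S2| = 15, |S3| = 12.
|S1∩S2| = 5.5682.
|S1∩S3|: x∈[1,5], y∈[8,10] → 4·2 = 8.
|S2∩S3| = 0.
|S1∩S2∩S3| = 0.
|S1 ∪ S2 ∪ S3| = 117 − 13.5682 + 0 = 103.43.

103.43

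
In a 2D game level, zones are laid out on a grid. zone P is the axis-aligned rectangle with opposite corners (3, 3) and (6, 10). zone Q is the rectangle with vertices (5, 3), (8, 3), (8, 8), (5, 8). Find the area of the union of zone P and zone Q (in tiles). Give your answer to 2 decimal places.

By inclusion–exclusion:
Individual areas: |zone P| = 21, |zone Q| = 15.
|zone P∩zone Q|: x∈[5,6], y∈[3,8] → 1·5 = 5.
|zone P ∪ zone Q| = 36 − 5 = 31.00.

31.00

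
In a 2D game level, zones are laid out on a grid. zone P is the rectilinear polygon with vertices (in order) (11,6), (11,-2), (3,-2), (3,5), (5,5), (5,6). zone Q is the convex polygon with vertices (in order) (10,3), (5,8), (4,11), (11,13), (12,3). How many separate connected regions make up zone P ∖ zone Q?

1

zone P ∖ zone Q is a single connected region.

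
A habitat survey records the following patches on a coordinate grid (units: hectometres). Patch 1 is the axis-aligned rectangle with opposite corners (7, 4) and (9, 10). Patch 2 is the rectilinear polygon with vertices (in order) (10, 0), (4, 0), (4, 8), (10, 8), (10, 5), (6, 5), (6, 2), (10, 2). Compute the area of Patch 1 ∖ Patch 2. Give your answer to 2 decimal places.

|Patch 1| = 12, |Patch 1∩Patch 2| = 6.
|Patch 1 ∖ Patch 2| = |Patch 1| − |Patch 1∩Patch 2| = 12 − 6 = 6.00.

6.00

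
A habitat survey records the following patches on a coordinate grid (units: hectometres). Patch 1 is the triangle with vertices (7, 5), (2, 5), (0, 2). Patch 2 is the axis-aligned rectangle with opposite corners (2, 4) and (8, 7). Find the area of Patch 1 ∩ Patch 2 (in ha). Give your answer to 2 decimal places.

3.83

The intersection is the polygon with vertices (7,5), (4.667,4), (2,4), (2,5).
By the shoelace formula its area is 3.83.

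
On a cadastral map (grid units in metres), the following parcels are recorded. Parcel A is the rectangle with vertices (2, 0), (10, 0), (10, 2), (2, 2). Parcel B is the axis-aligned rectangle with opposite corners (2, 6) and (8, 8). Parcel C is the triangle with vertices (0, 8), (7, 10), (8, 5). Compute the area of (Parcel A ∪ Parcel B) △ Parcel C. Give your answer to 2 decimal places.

28.27

|Parcel A ∪ Parcel B| = 28.
|(Parcel A ∪ Parcel B) ∩ Parcel C| = 9.1167.
|(Parcel A ∪ Parcel B) △ Parcel C| = 28 + 18.5 − 18.2333 = 28.27.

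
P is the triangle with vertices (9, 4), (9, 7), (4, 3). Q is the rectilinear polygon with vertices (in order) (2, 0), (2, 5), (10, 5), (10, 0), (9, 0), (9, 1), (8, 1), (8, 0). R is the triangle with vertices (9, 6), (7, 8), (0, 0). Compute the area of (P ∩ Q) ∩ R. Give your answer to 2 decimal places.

The region (P ∩ Q) ∩ R is the polygon with vertices (4,3), (6.5,5), (7.5,5), (4.714,3.143).
By the shoelace formula its area is 1.46.

1.46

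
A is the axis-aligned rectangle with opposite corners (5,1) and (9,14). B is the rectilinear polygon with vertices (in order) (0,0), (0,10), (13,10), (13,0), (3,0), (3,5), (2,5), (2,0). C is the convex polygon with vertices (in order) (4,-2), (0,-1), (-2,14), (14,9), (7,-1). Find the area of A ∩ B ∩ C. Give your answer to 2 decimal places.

The intersection is the polygon with vertices (5,1), (5,10), (9,10), (9,1.857), (8.4,1).
By the shoelace formula its area is 35.74.

35.74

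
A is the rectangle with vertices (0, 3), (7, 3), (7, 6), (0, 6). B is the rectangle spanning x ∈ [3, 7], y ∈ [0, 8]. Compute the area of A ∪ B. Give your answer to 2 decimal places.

By inclusion–exclusion:
Individual areas: |A| = 21, |B| = 32.
|A∩B|: x∈[3,7], y∈[3,6] → 4·3 = 12.
|A ∪ B| = 53 − 12 = 41.00.

41.00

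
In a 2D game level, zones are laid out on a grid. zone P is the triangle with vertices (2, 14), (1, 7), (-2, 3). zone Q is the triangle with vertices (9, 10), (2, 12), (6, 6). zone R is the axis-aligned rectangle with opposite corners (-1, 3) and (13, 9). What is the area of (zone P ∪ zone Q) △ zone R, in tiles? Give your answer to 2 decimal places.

|zone P ∪ zone Q| = 25.5.
|(zone P ∪ zone Q) ∩ zone R| = 11.4069.
|(zone P ∪ zone Q) △ zone R| = 25.5 + 84 − 22.8139 = 86.69.

86.69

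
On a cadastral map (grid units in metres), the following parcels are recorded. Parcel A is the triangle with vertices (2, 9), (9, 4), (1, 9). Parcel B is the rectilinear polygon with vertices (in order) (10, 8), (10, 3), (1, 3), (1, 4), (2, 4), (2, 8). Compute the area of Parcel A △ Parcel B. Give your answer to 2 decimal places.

|Parcel A| = 2.5, |Parcel B| = 41, |Parcel A∩Parcel B| = 1.6.
|Parcel A △ Parcel B| = |Parcel A| + |Parcel B| − 2·|Parcel A∩Parcel B| = 2.5 + 41 − 3.2 = 40.30.

40.30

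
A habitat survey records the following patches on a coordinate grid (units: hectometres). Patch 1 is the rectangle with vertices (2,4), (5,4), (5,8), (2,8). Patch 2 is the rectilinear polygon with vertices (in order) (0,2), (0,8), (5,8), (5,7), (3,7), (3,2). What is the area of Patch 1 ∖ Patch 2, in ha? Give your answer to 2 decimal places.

|Patch 1| = 12, |Patch 1∩Patch 2| = 6.
|Patch 1 ∖ Patch 2| = |Patch 1| − |Patch 1∩Patch 2| = 12 − 6 = 6.00.

6.00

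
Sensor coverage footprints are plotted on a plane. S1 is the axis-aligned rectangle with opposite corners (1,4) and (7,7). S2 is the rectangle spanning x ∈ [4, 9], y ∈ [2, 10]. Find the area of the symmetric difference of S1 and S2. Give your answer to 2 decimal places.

|S1∩S2|: x∈[4,7], y∈[4,7] → 3·3 = 9.
|S1 △ S2| = |S1| + |S2| − 2·|S1∩S2| = 18 + 40 − 18 = 40.00.

40.00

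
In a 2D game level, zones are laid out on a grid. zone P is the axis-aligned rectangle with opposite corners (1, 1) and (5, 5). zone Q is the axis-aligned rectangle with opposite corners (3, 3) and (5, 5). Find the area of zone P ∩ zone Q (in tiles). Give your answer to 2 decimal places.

|zone P∩zone Q|: x∈[3,5], y∈[3,5] → 2·2 = 4.

4.00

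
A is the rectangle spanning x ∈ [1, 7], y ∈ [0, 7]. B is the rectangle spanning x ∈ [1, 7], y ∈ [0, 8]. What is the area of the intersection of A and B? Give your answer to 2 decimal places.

42.00

|A∩B|: x∈[1,7], y∈[0,7] → 6·7 = 42.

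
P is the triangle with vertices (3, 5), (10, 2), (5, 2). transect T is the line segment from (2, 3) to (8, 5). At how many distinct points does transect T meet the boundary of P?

2

The segment meets the boundary at (5.188,4.062), (3.909,3.636).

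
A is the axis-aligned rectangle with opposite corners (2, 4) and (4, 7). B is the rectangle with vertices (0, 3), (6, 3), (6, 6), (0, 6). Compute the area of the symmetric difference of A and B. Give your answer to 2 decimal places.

|A∩B|: x∈[2,4], y∈[4,6] → 2·2 = 4.
|A △ B| = |A| + |B| − 2·|A∩B| = 6 + 18 − 8 = 16.00.

16.00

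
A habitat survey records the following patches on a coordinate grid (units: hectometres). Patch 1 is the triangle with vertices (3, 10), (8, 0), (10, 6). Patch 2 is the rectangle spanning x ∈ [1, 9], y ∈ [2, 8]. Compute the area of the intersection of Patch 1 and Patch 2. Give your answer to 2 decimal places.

19.05

The intersection is the polygon with vertices (4,8), (6.5,8), (9,6.571), (9,3), (8.667,2), (7,2).
By the shoelace formula its area is 19.05.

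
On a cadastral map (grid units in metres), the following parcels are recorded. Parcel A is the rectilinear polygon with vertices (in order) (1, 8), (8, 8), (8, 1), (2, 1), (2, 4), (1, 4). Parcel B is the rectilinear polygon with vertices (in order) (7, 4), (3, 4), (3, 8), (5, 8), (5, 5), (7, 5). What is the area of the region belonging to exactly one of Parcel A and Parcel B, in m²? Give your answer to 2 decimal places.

|Parcel A| = 46, |Parcel B| = 10, |Parcel A∩Parcel B| = 10.
|Parcel A △ Parcel B| = |Parcel A| + |Parcel B| − 2·|Parcel A∩Parcel B| = 46 + 10 − 20 = 36.00.

36.00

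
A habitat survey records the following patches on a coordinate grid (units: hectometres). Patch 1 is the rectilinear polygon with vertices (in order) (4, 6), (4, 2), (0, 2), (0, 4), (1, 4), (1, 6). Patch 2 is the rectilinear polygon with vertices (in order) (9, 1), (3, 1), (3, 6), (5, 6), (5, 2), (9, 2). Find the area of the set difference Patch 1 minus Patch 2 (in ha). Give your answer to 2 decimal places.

10.00

|Patch 1| = 14, |Patch 1∩Patch 2| = 4.
|Patch 1 ∖ Patch 2| = |Patch 1| − |Patch 1∩Patch 2| = 14 − 4 = 10.00.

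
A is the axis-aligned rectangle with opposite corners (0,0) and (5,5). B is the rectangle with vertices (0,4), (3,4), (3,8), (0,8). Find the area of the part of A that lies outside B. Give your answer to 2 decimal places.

22.00

|A∩B|: x∈[0,3], y∈[4,5] → 3·1 = 3.
|A| = 25.
|A ∖ B| = |A| − |A∩B| = 25 − 3 = 22.00.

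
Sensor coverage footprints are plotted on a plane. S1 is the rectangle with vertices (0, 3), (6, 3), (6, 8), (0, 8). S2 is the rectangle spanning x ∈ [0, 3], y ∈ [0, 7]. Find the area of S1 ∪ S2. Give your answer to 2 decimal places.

By inclusion–exclusion:
Individual areas: |S1| = 30, |S2| = 21.
|S1∩S2|: x∈[0,3], y∈[3,7] → 3·4 = 12.
|S1 ∪ S2| = 51 − 12 = 39.00.

39.00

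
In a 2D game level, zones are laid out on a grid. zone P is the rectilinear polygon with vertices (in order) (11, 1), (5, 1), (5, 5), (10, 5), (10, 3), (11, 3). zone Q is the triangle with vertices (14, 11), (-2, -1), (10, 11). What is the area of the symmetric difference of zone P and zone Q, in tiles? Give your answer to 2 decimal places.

45.25

|zone P| = 22, |zone Q| = 24, |zone P∩zone Q| = 0.375.
|zone P △ zone Q| = |zone P| + |zone Q| − 2·|zone P∩zone Q| = 22 + 24 − 0.75 = 45.25.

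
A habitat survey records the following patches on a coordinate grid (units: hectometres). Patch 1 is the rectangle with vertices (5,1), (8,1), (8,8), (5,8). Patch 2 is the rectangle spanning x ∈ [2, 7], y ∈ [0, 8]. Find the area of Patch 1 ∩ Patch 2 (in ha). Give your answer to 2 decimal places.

14.00

|Patch 1∩Patch 2|: x∈[5,7], y∈[1,8] → 2·7 = 14.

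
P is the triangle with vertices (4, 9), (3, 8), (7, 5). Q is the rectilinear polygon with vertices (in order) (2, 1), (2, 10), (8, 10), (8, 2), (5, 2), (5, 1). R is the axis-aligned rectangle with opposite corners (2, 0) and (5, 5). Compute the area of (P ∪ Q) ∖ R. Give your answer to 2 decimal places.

39.00

|P ∪ Q| = 51.
|(P ∪ Q) ∩ R| = 12.
|(P ∪ Q) ∖ R| = 51 − 12 = 39.00.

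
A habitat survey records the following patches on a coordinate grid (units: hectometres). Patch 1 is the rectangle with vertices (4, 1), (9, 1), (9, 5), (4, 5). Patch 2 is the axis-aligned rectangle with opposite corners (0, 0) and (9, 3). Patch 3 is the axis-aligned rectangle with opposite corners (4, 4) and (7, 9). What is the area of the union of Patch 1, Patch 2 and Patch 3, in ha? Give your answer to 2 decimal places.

49.00

By inclusion–exclusion:
Individual areas: |Patch 1| = 20, |Patch 2| = 27, |Patch 3| = 15.
|Patch 1∩Patch 2|: x∈[4,9], y∈[1,3] → 5·2 = 10.
|Patch 1∩Patch 3|: x∈[4,7], y∈[4,5] → 3·1 = 3.
|Patch 2∩Patch 3| = 0 (no overlap).
|Patch 1∩Patch 2∩Patch 3| = 0.
|Patch 1 ∪ Patch 2 ∪ Patch 3| = 62 − 13 + 0 = 49.00.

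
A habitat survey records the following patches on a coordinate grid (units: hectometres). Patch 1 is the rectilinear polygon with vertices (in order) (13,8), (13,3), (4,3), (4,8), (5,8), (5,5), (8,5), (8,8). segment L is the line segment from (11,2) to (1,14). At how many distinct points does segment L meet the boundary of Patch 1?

The segment meets the boundary at (8,5.6), (10.167,3).

2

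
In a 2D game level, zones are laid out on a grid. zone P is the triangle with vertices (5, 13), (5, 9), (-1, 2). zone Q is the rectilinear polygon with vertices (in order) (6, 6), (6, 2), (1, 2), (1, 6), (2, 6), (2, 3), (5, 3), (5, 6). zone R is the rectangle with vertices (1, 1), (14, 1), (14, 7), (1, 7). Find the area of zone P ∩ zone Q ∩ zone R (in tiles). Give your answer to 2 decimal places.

1.05

The intersection is the polygon with vertices (1,5.667), (1.182,6), (2,6), (2,5.5), (1,4.333).
By the shoelace formula its area is 1.05.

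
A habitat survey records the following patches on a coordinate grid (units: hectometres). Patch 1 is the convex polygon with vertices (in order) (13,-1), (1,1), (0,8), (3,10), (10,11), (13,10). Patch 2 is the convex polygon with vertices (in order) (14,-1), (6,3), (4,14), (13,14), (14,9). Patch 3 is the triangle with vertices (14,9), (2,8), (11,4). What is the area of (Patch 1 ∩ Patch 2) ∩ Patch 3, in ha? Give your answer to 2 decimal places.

The region (Patch 1 ∩ Patch 2) ∩ Patch 3 is the polygon with vertices (13,7.333), (11,4), (5.363,6.505), (5.045,8.254), (13,8.917).
By the shoelace formula its area is 25.01.

25.01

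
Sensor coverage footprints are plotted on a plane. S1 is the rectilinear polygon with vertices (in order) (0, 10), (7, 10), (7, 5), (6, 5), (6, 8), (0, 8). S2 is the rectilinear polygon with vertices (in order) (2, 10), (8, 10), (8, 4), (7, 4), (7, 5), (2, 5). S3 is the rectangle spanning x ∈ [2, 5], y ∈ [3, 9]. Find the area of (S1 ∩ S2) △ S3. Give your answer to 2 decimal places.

|S1 ∩ S2| = 13.
|(S1 ∩ S2) ∩ S3| = 3.
|(S1 ∩ S2) △ S3| = 13 + 18 − 6 = 25.00.

25.00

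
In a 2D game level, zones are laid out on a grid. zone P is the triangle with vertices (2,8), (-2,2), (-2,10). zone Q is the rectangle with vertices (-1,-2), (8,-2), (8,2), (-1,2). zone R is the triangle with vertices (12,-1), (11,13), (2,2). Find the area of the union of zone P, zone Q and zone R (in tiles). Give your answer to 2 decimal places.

115.10

By inclusion–exclusion:
Individual areas: |zone P| = 16, |zone Q| = 36, |zone R| = 68.5.
|zone P∩zone Q| = 0.
|zone P∩zone R| = 0.
|zone Q∩zone R| = 5.4.
|zone P∩zone Q∩zone R| = 0.
|zone P ∪ zone Q ∪ zone R| = 120.5 − 5.4 + 0 = 115.10.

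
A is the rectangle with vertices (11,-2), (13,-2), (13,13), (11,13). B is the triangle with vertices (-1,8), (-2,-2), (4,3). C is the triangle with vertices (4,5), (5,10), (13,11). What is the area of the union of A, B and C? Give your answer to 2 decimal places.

75.92

By inclusion–exclusion:
Individual areas: |A| = 30, |B| = 27.5, |C| = 19.5.
|A∩B| = 0.
|A∩C| = 1.0833.
|B∩C| = 0.
|A∩B∩C| = 0.
|A ∪ B ∪ C| = 77 − 1.0833 + 0 = 75.92.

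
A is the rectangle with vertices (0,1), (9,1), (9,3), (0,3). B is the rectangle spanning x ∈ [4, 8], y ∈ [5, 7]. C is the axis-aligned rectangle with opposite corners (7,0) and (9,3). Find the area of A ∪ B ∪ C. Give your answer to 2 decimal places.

By inclusion–exclusion:
Individual areas: |A| = 18, |B| = 8, |C| = 6.
|A∩B| = 0 (no overlap).
|A∩C|: x∈[7,9], y∈[1,3] → 2·2 = 4.
|B∩C| = 0 (no overlap).
|A∩B∩C| = 0.
|A ∪ B ∪ C| = 32 − 4 + 0 = 28.00.

28.00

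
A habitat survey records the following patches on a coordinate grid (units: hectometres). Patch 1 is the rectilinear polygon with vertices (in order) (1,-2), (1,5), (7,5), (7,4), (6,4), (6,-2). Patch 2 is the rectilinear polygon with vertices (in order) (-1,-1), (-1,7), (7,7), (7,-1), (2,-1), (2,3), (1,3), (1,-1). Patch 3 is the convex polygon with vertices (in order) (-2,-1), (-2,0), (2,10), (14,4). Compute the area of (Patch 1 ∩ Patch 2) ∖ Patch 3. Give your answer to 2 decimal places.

7.50

|Patch 1 ∩ Patch 2| = 27.
|(Patch 1 ∩ Patch 2) ∩ Patch 3| = 19.5.
|(Patch 1 ∩ Patch 2) ∖ Patch 3| = 27 − 19.5 = 7.50.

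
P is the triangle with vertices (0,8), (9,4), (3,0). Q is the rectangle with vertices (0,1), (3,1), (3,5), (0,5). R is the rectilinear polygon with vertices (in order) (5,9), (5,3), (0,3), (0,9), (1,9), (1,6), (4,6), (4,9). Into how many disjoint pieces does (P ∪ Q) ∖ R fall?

(P ∪ Q) ∖ R splits into 2 disjoint pieces (area 19.7431, area 2.6667).

2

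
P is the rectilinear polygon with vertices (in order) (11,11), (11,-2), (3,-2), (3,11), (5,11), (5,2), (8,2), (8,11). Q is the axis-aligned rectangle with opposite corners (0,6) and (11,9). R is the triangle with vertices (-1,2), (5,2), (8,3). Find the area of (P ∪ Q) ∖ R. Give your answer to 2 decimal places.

|P ∪ Q| = 95.
|(P ∪ Q) ∩ R| = 1.1111.
|(P ∪ Q) ∖ R| = 95 − 1.1111 = 93.89.

93.89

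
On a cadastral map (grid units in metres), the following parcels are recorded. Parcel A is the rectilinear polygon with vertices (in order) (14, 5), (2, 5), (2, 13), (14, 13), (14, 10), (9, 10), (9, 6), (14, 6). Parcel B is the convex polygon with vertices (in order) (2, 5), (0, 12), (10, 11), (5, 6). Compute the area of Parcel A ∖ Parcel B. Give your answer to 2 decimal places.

43.80

|Parcel A| = 76, |Parcel A∩Parcel B| = 32.2.
|Parcel A ∖ Parcel B| = |Parcel A| − |Parcel A∩Parcel B| = 76 − 32.2 = 43.80.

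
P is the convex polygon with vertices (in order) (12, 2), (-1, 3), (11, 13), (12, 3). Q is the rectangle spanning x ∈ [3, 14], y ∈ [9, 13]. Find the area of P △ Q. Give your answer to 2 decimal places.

94.70

|P| = 71.5, |Q| = 44, |P∩Q| = 10.4.
|P △ Q| = |P| + |Q| − 2·|P∩Q| = 71.5 + 44 − 20.8 = 94.70.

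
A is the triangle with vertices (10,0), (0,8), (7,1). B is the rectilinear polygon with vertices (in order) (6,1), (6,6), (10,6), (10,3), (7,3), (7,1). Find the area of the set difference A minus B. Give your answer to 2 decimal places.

|A| = 7, |A∩B| = 1.3.
|A ∖ B| = |A| − |A∩B| = 7 − 1.3 = 5.70.

5.70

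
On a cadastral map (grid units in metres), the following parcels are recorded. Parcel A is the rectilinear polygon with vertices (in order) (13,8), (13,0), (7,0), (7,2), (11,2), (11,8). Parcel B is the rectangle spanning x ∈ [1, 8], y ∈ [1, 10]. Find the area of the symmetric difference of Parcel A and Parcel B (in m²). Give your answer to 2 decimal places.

|Parcel A| = 24, |Parcel B| = 63, |Parcel A∩Parcel B| = 1.
|Parcel A △ Parcel B| = |Parcel A| + |Parcel B| − 2·|Parcel A∩Parcel B| = 24 + 63 − 2 = 85.00.

85.00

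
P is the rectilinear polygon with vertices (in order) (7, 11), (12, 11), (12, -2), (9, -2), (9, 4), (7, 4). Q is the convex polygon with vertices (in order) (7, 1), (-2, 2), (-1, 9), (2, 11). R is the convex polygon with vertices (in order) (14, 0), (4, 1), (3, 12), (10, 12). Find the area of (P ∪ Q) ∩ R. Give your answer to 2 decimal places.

52.28

|P ∪ Q| = 105.
|(P ∪ Q) ∩ R| = 52.28.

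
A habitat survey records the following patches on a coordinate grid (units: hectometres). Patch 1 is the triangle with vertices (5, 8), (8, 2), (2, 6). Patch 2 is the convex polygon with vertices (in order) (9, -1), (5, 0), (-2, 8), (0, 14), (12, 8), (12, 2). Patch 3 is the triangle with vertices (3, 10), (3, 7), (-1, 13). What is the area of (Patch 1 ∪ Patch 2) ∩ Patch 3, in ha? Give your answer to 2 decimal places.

5.91

The region (Patch 1 ∪ Patch 2) ∩ Patch 3 is the polygon with vertices (-0.467,12.6), (3,10), (3,7), (-0.556,12.333).
By the shoelace formula its area is 5.91.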